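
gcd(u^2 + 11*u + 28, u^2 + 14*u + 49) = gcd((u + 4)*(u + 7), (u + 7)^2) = u + 7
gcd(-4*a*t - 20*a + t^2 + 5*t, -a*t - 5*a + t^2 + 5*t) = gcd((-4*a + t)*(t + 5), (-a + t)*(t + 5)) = t + 5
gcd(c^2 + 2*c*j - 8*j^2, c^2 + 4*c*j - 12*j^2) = c - 2*j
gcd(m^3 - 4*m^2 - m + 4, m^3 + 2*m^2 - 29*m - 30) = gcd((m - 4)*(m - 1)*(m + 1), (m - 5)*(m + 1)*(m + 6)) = m + 1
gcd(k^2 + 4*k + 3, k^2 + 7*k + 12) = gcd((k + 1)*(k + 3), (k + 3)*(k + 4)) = k + 3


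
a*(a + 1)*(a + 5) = a^3 + 6*a^2 + 5*a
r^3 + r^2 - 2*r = r*(r - 1)*(r + 2)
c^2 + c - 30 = (c - 5)*(c + 6)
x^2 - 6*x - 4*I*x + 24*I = (x - 6)*(x - 4*I)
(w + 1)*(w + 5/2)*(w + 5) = w^3 + 17*w^2/2 + 20*w + 25/2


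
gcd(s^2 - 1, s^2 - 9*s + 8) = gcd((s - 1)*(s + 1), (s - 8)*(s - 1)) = s - 1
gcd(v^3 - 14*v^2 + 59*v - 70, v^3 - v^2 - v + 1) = 1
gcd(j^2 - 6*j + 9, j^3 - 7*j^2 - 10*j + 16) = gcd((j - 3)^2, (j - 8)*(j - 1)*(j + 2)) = 1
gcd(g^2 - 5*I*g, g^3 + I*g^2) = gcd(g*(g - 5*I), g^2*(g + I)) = g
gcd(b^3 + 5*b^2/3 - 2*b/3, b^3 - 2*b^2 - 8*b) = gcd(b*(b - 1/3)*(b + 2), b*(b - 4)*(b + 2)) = b^2 + 2*b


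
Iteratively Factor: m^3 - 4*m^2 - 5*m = (m - 5)*(m^2 + m) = (m - 5)*(m + 1)*(m)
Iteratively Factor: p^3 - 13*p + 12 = (p + 4)*(p^2 - 4*p + 3) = (p - 3)*(p + 4)*(p - 1)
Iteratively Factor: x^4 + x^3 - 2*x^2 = (x)*(x^3 + x^2 - 2*x) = x*(x - 1)*(x^2 + 2*x) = x*(x - 1)*(x + 2)*(x)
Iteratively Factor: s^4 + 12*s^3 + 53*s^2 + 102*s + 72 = (s + 2)*(s^3 + 10*s^2 + 33*s + 36) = (s + 2)*(s + 3)*(s^2 + 7*s + 12) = (s + 2)*(s + 3)*(s + 4)*(s + 3)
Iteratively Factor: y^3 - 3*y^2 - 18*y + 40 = (y - 5)*(y^2 + 2*y - 8) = (y - 5)*(y + 4)*(y - 2)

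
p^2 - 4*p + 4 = (p - 2)^2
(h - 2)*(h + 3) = h^2 + h - 6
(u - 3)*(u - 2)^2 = u^3 - 7*u^2 + 16*u - 12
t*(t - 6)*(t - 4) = t^3 - 10*t^2 + 24*t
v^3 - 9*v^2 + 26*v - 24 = (v - 4)*(v - 3)*(v - 2)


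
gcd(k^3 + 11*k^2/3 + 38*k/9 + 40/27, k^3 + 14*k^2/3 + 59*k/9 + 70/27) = k^2 + 7*k/3 + 10/9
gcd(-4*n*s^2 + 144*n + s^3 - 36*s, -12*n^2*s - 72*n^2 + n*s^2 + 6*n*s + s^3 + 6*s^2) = s + 6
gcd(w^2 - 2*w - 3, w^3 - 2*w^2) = 1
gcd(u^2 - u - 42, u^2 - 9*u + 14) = u - 7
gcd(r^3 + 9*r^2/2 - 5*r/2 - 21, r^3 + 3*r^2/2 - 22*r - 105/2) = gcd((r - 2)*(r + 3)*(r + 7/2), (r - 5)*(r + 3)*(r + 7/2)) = r^2 + 13*r/2 + 21/2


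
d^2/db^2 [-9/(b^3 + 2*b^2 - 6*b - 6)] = 18*((3*b + 2)*(b^3 + 2*b^2 - 6*b - 6) - (3*b^2 + 4*b - 6)^2)/(b^3 + 2*b^2 - 6*b - 6)^3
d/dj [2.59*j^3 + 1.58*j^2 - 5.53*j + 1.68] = 7.77*j^2 + 3.16*j - 5.53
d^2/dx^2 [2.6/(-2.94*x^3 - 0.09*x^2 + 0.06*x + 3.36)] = ((45.864*x + 0.468)*(2.94*x^3 + 0.09*x^2 - 0.06*x - 3.36) - 2.6*(8.82*x^2 + 0.18*x - 0.06)*(17.64*x^2 + 0.36*x - 0.12))/(2.94*x^3 + 0.09*x^2 - 0.06*x - 3.36)^3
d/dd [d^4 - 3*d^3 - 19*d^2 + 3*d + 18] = 4*d^3 - 9*d^2 - 38*d + 3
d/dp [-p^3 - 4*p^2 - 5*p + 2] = -3*p^2 - 8*p - 5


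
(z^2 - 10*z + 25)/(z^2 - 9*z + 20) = (z - 5)/(z - 4)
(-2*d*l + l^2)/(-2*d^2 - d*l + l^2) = l/(d + l)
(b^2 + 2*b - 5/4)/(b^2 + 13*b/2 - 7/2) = (b + 5/2)/(b + 7)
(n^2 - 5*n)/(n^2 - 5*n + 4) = n*(n - 5)/(n^2 - 5*n + 4)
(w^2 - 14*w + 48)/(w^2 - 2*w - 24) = (w - 8)/(w + 4)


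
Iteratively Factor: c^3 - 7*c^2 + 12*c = (c)*(c^2 - 7*c + 12) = c*(c - 4)*(c - 3)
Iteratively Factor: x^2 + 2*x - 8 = (x + 4)*(x - 2)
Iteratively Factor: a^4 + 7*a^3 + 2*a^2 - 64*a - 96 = (a + 4)*(a^3 + 3*a^2 - 10*a - 24) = (a + 4)^2*(a^2 - a - 6) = (a - 3)*(a + 4)^2*(a + 2)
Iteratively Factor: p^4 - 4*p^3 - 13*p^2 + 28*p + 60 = (p - 5)*(p^3 + p^2 - 8*p - 12) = (p - 5)*(p + 2)*(p^2 - p - 6) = (p - 5)*(p + 2)^2*(p - 3)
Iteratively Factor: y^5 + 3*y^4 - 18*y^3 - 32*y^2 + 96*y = (y - 3)*(y^4 + 6*y^3 - 32*y) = (y - 3)*(y + 4)*(y^3 + 2*y^2 - 8*y) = y*(y - 3)*(y + 4)*(y^2 + 2*y - 8) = y*(y - 3)*(y - 2)*(y + 4)*(y + 4)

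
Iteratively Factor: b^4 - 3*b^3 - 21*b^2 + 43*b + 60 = (b - 5)*(b^3 + 2*b^2 - 11*b - 12) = (b - 5)*(b + 4)*(b^2 - 2*b - 3) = (b - 5)*(b + 1)*(b + 4)*(b - 3)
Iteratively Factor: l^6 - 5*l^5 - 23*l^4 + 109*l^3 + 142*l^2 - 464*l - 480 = (l + 4)*(l^5 - 9*l^4 + 13*l^3 + 57*l^2 - 86*l - 120) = (l - 5)*(l + 4)*(l^4 - 4*l^3 - 7*l^2 + 22*l + 24) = (l - 5)*(l - 3)*(l + 4)*(l^3 - l^2 - 10*l - 8) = (l - 5)*(l - 3)*(l + 2)*(l + 4)*(l^2 - 3*l - 4) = (l - 5)*(l - 4)*(l - 3)*(l + 2)*(l + 4)*(l + 1)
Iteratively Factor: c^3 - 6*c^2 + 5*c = (c - 5)*(c^2 - c) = c*(c - 5)*(c - 1)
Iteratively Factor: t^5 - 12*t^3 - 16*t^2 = (t - 4)*(t^4 + 4*t^3 + 4*t^2) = (t - 4)*(t + 2)*(t^3 + 2*t^2) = t*(t - 4)*(t + 2)*(t^2 + 2*t) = t^2*(t - 4)*(t + 2)*(t + 2)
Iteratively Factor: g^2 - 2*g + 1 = (g - 1)*(g - 1)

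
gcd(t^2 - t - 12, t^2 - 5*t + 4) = t - 4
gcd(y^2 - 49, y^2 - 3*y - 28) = y - 7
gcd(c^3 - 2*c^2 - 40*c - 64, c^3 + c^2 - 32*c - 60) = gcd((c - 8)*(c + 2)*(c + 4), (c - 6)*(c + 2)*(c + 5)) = c + 2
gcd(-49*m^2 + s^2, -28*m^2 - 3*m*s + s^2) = -7*m + s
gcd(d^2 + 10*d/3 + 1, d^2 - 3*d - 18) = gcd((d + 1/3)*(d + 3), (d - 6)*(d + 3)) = d + 3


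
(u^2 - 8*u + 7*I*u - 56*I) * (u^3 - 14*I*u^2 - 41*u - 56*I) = u^5 - 8*u^4 - 7*I*u^4 + 57*u^3 + 56*I*u^3 - 456*u^2 - 343*I*u^2 + 392*u + 2744*I*u - 3136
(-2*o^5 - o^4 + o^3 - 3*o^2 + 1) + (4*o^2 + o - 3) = -2*o^5 - o^4 + o^3 + o^2 + o - 2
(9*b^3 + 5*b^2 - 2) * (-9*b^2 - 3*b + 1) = -81*b^5 - 72*b^4 - 6*b^3 + 23*b^2 + 6*b - 2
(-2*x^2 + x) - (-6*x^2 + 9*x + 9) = 4*x^2 - 8*x - 9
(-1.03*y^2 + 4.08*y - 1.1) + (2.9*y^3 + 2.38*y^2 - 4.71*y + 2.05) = 2.9*y^3 + 1.35*y^2 - 0.63*y + 0.95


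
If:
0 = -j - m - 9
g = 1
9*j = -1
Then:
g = 1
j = -1/9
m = -80/9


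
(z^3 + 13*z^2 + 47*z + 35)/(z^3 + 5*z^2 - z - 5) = (z + 7)/(z - 1)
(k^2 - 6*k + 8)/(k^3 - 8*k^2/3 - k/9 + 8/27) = 27*(k^2 - 6*k + 8)/(27*k^3 - 72*k^2 - 3*k + 8)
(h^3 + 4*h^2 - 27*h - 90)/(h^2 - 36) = (h^2 - 2*h - 15)/(h - 6)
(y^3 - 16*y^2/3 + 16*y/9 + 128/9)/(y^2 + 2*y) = (9*y^3 - 48*y^2 + 16*y + 128)/(9*y*(y + 2))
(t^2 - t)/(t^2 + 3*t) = (t - 1)/(t + 3)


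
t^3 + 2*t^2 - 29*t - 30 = (t - 5)*(t + 1)*(t + 6)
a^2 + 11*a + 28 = (a + 4)*(a + 7)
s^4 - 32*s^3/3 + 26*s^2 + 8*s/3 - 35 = (s - 7)*(s - 3)*(s - 5/3)*(s + 1)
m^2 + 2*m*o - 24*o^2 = (m - 4*o)*(m + 6*o)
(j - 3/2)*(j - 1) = j^2 - 5*j/2 + 3/2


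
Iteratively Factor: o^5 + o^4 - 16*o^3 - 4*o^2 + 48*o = (o - 3)*(o^4 + 4*o^3 - 4*o^2 - 16*o) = o*(o - 3)*(o^3 + 4*o^2 - 4*o - 16) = o*(o - 3)*(o + 2)*(o^2 + 2*o - 8) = o*(o - 3)*(o + 2)*(o + 4)*(o - 2)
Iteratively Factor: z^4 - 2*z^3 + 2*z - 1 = (z + 1)*(z^3 - 3*z^2 + 3*z - 1) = (z - 1)*(z + 1)*(z^2 - 2*z + 1) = (z - 1)^2*(z + 1)*(z - 1)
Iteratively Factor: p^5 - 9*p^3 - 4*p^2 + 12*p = (p + 2)*(p^4 - 2*p^3 - 5*p^2 + 6*p) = (p - 3)*(p + 2)*(p^3 + p^2 - 2*p) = (p - 3)*(p - 1)*(p + 2)*(p^2 + 2*p) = (p - 3)*(p - 1)*(p + 2)^2*(p)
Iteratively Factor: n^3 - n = (n + 1)*(n^2 - n) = n*(n + 1)*(n - 1)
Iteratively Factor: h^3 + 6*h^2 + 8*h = (h + 4)*(h^2 + 2*h) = (h + 2)*(h + 4)*(h)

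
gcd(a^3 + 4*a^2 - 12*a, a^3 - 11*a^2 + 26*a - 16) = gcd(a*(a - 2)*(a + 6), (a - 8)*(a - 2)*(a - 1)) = a - 2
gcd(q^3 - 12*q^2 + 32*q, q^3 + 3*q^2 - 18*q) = q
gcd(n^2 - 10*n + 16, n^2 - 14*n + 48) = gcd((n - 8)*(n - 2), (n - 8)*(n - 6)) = n - 8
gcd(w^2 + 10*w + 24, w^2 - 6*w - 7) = 1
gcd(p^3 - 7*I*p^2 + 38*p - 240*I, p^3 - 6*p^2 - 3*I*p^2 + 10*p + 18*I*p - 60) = p - 5*I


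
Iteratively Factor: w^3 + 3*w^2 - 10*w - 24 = (w + 2)*(w^2 + w - 12) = (w + 2)*(w + 4)*(w - 3)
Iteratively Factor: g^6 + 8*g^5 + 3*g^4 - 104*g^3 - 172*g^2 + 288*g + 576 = (g - 2)*(g^5 + 10*g^4 + 23*g^3 - 58*g^2 - 288*g - 288) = (g - 3)*(g - 2)*(g^4 + 13*g^3 + 62*g^2 + 128*g + 96) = (g - 3)*(g - 2)*(g + 3)*(g^3 + 10*g^2 + 32*g + 32) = (g - 3)*(g - 2)*(g + 3)*(g + 4)*(g^2 + 6*g + 8) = (g - 3)*(g - 2)*(g + 2)*(g + 3)*(g + 4)*(g + 4)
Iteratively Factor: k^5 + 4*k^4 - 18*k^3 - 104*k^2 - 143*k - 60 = (k + 4)*(k^4 - 18*k^2 - 32*k - 15) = (k + 3)*(k + 4)*(k^3 - 3*k^2 - 9*k - 5) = (k + 1)*(k + 3)*(k + 4)*(k^2 - 4*k - 5) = (k - 5)*(k + 1)*(k + 3)*(k + 4)*(k + 1)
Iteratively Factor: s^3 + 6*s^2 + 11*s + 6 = (s + 3)*(s^2 + 3*s + 2) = (s + 2)*(s + 3)*(s + 1)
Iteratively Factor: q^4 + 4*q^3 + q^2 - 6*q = (q)*(q^3 + 4*q^2 + q - 6) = q*(q - 1)*(q^2 + 5*q + 6) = q*(q - 1)*(q + 3)*(q + 2)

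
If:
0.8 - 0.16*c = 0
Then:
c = 5.00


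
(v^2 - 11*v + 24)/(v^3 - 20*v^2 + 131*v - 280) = (v - 3)/(v^2 - 12*v + 35)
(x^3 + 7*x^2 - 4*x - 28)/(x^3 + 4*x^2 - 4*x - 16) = (x + 7)/(x + 4)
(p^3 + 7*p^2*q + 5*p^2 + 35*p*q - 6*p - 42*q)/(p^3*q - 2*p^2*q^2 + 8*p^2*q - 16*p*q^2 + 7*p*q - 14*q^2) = (p^3 + 7*p^2*q + 5*p^2 + 35*p*q - 6*p - 42*q)/(q*(p^3 - 2*p^2*q + 8*p^2 - 16*p*q + 7*p - 14*q))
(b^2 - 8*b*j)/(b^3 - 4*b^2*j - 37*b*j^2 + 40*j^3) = b/(b^2 + 4*b*j - 5*j^2)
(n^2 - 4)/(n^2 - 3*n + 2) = (n + 2)/(n - 1)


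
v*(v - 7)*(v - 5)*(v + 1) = v^4 - 11*v^3 + 23*v^2 + 35*v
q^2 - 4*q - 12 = (q - 6)*(q + 2)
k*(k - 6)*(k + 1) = k^3 - 5*k^2 - 6*k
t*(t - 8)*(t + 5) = t^3 - 3*t^2 - 40*t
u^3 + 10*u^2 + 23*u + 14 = (u + 1)*(u + 2)*(u + 7)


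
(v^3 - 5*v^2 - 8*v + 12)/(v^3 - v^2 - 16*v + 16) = (v^2 - 4*v - 12)/(v^2 - 16)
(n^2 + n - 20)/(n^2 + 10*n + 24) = (n^2 + n - 20)/(n^2 + 10*n + 24)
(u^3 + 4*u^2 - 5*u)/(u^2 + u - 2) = u*(u + 5)/(u + 2)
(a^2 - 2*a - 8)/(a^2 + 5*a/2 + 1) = 2*(a - 4)/(2*a + 1)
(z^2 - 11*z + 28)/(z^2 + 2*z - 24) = (z - 7)/(z + 6)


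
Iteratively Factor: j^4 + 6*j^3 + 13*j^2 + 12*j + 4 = (j + 2)*(j^3 + 4*j^2 + 5*j + 2) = (j + 1)*(j + 2)*(j^2 + 3*j + 2) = (j + 1)^2*(j + 2)*(j + 2)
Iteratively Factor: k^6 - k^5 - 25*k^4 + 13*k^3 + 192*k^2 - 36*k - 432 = (k + 2)*(k^5 - 3*k^4 - 19*k^3 + 51*k^2 + 90*k - 216) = (k - 2)*(k + 2)*(k^4 - k^3 - 21*k^2 + 9*k + 108) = (k - 2)*(k + 2)*(k + 3)*(k^3 - 4*k^2 - 9*k + 36) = (k - 3)*(k - 2)*(k + 2)*(k + 3)*(k^2 - k - 12) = (k - 3)*(k - 2)*(k + 2)*(k + 3)^2*(k - 4)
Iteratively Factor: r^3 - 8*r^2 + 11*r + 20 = (r - 5)*(r^2 - 3*r - 4) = (r - 5)*(r + 1)*(r - 4)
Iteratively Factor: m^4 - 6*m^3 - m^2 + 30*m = (m + 2)*(m^3 - 8*m^2 + 15*m) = m*(m + 2)*(m^2 - 8*m + 15) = m*(m - 3)*(m + 2)*(m - 5)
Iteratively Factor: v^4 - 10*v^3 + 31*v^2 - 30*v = (v - 2)*(v^3 - 8*v^2 + 15*v) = (v - 3)*(v - 2)*(v^2 - 5*v) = v*(v - 3)*(v - 2)*(v - 5)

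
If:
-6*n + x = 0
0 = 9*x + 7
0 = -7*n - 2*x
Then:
No Solution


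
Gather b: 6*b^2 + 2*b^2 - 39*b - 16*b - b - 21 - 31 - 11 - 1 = 8*b^2 - 56*b - 64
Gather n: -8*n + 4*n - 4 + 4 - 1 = -4*n - 1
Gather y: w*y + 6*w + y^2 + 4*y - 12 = 6*w + y^2 + y*(w + 4) - 12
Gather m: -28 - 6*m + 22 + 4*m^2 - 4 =4*m^2 - 6*m - 10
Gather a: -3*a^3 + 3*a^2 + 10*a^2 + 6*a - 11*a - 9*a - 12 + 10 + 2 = -3*a^3 + 13*a^2 - 14*a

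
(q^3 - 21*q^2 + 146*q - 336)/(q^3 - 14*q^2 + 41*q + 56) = (q - 6)/(q + 1)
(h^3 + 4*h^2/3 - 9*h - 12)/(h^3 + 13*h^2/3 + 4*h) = (h - 3)/h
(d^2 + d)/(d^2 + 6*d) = (d + 1)/(d + 6)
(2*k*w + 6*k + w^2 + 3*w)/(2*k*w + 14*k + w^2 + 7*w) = (w + 3)/(w + 7)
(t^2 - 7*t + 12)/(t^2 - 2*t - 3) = (t - 4)/(t + 1)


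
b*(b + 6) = b^2 + 6*b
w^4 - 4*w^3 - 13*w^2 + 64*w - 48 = (w - 4)*(w - 3)*(w - 1)*(w + 4)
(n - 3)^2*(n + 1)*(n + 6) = n^4 + n^3 - 27*n^2 + 27*n + 54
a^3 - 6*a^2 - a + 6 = (a - 6)*(a - 1)*(a + 1)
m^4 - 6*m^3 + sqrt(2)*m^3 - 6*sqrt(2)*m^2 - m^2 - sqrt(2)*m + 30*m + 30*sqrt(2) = (m - 5)*(m - 3)*(m + 2)*(m + sqrt(2))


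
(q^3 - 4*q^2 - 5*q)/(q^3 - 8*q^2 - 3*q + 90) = q*(q + 1)/(q^2 - 3*q - 18)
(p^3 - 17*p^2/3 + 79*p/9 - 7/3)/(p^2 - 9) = (9*p^2 - 24*p + 7)/(9*(p + 3))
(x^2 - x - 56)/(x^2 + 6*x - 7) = (x - 8)/(x - 1)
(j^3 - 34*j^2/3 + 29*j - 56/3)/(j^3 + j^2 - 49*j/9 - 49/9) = 3*(j^2 - 9*j + 8)/(3*j^2 + 10*j + 7)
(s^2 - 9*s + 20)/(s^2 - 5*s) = (s - 4)/s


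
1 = 1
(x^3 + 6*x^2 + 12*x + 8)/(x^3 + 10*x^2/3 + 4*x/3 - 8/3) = 3*(x + 2)/(3*x - 2)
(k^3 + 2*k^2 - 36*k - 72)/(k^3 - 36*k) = (k + 2)/k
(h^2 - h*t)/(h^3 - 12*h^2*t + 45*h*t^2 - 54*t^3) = h*(h - t)/(h^3 - 12*h^2*t + 45*h*t^2 - 54*t^3)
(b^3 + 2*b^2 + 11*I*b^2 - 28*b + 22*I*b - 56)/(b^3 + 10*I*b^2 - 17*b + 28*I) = (b + 2)/(b - I)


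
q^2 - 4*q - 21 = (q - 7)*(q + 3)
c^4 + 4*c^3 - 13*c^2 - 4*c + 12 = (c - 2)*(c - 1)*(c + 1)*(c + 6)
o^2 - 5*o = o*(o - 5)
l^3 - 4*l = l*(l - 2)*(l + 2)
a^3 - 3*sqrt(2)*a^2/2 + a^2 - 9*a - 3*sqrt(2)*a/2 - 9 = (a + 1)*(a - 3*sqrt(2))*(a + 3*sqrt(2)/2)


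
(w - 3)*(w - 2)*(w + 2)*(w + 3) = w^4 - 13*w^2 + 36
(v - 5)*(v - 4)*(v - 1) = v^3 - 10*v^2 + 29*v - 20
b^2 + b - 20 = (b - 4)*(b + 5)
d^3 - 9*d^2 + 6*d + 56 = (d - 7)*(d - 4)*(d + 2)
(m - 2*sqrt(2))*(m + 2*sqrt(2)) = m^2 - 8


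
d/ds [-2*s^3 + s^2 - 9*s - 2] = -6*s^2 + 2*s - 9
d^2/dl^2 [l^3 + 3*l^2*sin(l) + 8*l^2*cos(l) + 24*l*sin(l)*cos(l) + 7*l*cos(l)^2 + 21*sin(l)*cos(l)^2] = -3*l^2*sin(l) - 8*l^2*cos(l) - 32*l*sin(l) - 48*l*sin(2*l) + 12*l*cos(l) - 14*l*cos(2*l) + 6*l + 3*sin(l)/4 - 14*sin(2*l) - 189*sin(3*l)/4 + 16*cos(l) + 48*cos(2*l)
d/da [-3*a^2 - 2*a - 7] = -6*a - 2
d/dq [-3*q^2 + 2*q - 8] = 2 - 6*q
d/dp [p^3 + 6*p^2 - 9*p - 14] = 3*p^2 + 12*p - 9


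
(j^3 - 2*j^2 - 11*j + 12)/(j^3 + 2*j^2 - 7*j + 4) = (j^2 - j - 12)/(j^2 + 3*j - 4)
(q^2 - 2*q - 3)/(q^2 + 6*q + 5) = (q - 3)/(q + 5)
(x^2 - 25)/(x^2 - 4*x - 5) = (x + 5)/(x + 1)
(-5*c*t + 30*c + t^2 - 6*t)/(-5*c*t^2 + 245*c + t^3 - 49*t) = (t - 6)/(t^2 - 49)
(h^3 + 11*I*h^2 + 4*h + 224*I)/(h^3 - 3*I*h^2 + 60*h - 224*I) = (h + 7*I)/(h - 7*I)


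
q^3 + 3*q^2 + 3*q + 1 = (q + 1)^3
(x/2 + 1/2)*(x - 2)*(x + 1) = x^3/2 - 3*x/2 - 1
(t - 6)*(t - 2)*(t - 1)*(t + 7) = t^4 - 2*t^3 - 43*t^2 + 128*t - 84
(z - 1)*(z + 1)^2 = z^3 + z^2 - z - 1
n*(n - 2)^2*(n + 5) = n^4 + n^3 - 16*n^2 + 20*n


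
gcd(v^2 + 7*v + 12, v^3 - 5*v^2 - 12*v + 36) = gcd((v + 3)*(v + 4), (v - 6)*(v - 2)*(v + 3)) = v + 3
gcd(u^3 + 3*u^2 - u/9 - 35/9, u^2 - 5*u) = 1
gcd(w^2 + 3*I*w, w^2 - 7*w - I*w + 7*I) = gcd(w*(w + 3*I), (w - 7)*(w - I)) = 1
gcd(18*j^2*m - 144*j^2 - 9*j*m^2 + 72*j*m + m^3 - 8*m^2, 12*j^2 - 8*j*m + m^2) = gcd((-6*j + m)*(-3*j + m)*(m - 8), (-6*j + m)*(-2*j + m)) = 6*j - m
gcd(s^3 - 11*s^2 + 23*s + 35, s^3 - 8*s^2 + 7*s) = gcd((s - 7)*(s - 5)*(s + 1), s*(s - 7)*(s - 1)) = s - 7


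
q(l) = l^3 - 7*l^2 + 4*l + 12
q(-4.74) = -270.73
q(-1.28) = -6.69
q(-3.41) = -122.69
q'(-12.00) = 604.00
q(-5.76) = -434.39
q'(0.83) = -5.55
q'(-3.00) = 73.00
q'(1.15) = -8.13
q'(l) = 3*l^2 - 14*l + 4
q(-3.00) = -90.00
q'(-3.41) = 86.62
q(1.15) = 8.86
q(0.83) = 11.07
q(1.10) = 9.26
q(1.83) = 2.01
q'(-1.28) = 26.84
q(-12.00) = -2772.00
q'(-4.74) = 137.76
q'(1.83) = -11.57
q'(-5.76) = 184.17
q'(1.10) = -7.77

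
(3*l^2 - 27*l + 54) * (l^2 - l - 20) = 3*l^4 - 30*l^3 + 21*l^2 + 486*l - 1080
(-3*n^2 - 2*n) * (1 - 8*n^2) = 24*n^4 + 16*n^3 - 3*n^2 - 2*n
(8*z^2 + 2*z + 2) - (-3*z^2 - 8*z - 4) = 11*z^2 + 10*z + 6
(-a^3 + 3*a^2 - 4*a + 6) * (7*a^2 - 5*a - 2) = -7*a^5 + 26*a^4 - 41*a^3 + 56*a^2 - 22*a - 12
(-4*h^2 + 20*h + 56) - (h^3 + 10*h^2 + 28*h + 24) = -h^3 - 14*h^2 - 8*h + 32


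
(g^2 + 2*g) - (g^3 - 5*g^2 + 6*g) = -g^3 + 6*g^2 - 4*g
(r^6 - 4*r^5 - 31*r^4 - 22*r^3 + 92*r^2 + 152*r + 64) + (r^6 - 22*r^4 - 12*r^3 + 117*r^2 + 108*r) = 2*r^6 - 4*r^5 - 53*r^4 - 34*r^3 + 209*r^2 + 260*r + 64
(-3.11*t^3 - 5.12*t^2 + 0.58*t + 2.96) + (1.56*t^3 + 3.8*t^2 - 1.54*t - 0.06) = -1.55*t^3 - 1.32*t^2 - 0.96*t + 2.9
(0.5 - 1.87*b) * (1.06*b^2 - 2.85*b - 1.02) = -1.9822*b^3 + 5.8595*b^2 + 0.4824*b - 0.51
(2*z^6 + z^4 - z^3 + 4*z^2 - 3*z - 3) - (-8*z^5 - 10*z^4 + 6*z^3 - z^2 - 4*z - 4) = 2*z^6 + 8*z^5 + 11*z^4 - 7*z^3 + 5*z^2 + z + 1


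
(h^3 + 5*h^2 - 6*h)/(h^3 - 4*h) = (h^2 + 5*h - 6)/(h^2 - 4)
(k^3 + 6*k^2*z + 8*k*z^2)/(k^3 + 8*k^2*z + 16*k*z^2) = (k + 2*z)/(k + 4*z)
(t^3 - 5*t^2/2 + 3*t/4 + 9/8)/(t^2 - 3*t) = (8*t^3 - 20*t^2 + 6*t + 9)/(8*t*(t - 3))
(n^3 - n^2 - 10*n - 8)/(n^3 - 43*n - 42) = (n^2 - 2*n - 8)/(n^2 - n - 42)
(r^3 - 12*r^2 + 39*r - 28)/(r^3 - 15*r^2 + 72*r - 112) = (r - 1)/(r - 4)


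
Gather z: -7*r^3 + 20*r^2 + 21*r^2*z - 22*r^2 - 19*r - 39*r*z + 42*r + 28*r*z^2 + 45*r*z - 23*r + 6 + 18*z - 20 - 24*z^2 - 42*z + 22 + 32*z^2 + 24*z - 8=-7*r^3 - 2*r^2 + z^2*(28*r + 8) + z*(21*r^2 + 6*r)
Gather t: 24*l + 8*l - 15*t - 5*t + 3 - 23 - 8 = 32*l - 20*t - 28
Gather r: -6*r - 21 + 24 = 3 - 6*r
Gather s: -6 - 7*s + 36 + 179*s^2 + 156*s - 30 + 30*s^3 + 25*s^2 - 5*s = 30*s^3 + 204*s^2 + 144*s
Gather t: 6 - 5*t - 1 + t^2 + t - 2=t^2 - 4*t + 3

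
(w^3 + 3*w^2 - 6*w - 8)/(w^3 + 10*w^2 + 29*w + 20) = (w - 2)/(w + 5)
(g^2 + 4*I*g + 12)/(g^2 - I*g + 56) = (g^2 + 4*I*g + 12)/(g^2 - I*g + 56)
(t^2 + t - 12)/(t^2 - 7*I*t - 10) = (-t^2 - t + 12)/(-t^2 + 7*I*t + 10)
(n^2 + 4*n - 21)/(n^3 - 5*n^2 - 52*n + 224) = (n - 3)/(n^2 - 12*n + 32)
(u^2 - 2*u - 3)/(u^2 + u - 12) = (u + 1)/(u + 4)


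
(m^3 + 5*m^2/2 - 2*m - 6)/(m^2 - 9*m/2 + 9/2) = (m^2 + 4*m + 4)/(m - 3)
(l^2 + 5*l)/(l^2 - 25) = l/(l - 5)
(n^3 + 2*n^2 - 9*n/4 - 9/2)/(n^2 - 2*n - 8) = (n^2 - 9/4)/(n - 4)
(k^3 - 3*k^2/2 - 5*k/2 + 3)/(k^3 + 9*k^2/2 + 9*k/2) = (k^2 - 3*k + 2)/(k*(k + 3))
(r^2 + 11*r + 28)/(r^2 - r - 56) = (r + 4)/(r - 8)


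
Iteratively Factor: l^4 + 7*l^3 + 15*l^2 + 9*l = (l)*(l^3 + 7*l^2 + 15*l + 9) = l*(l + 3)*(l^2 + 4*l + 3) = l*(l + 1)*(l + 3)*(l + 3)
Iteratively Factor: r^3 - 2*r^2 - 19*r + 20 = (r - 5)*(r^2 + 3*r - 4) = (r - 5)*(r - 1)*(r + 4)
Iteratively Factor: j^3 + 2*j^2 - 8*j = (j)*(j^2 + 2*j - 8) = j*(j - 2)*(j + 4)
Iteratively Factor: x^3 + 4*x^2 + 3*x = (x)*(x^2 + 4*x + 3) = x*(x + 3)*(x + 1)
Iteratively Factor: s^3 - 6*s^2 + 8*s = (s)*(s^2 - 6*s + 8) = s*(s - 4)*(s - 2)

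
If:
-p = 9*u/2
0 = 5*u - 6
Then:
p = -27/5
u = 6/5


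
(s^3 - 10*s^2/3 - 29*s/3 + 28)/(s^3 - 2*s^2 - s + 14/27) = 9*(s^2 - s - 12)/(9*s^2 + 3*s - 2)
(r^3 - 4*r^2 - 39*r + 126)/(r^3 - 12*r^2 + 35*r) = (r^2 + 3*r - 18)/(r*(r - 5))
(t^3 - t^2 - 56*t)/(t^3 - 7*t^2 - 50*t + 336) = t/(t - 6)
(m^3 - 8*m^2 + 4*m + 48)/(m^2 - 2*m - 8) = m - 6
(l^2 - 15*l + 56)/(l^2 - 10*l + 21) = (l - 8)/(l - 3)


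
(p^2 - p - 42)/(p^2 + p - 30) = (p - 7)/(p - 5)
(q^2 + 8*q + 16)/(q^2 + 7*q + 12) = (q + 4)/(q + 3)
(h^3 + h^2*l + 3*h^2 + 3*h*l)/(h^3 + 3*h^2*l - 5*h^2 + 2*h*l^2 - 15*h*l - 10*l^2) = h*(h + 3)/(h^2 + 2*h*l - 5*h - 10*l)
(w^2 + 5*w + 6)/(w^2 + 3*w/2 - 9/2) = 2*(w + 2)/(2*w - 3)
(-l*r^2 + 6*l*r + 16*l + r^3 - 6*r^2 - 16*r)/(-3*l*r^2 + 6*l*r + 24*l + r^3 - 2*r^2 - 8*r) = (-l*r + 8*l + r^2 - 8*r)/(-3*l*r + 12*l + r^2 - 4*r)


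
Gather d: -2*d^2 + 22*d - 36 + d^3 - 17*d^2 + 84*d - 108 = d^3 - 19*d^2 + 106*d - 144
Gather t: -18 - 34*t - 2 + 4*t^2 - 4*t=4*t^2 - 38*t - 20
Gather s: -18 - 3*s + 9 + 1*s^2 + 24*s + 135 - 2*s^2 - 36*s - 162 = -s^2 - 15*s - 36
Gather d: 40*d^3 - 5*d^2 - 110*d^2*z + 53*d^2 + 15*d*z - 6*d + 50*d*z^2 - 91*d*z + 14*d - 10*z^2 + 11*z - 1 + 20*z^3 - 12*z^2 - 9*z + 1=40*d^3 + d^2*(48 - 110*z) + d*(50*z^2 - 76*z + 8) + 20*z^3 - 22*z^2 + 2*z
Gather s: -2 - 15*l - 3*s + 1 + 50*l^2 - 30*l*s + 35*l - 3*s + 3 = 50*l^2 + 20*l + s*(-30*l - 6) + 2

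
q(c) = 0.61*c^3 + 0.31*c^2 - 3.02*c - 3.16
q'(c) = 1.83*c^2 + 0.62*c - 3.02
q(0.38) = -4.23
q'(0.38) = -2.52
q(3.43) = 14.74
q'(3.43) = 20.64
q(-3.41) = -13.44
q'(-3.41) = 16.15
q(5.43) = 87.24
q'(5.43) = 54.30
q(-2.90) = -6.67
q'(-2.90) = 10.57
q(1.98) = -3.19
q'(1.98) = 5.38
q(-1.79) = -0.26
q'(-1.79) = 1.73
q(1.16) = -5.29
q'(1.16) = 0.16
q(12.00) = 1059.32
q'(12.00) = 267.94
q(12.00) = 1059.32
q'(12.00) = 267.94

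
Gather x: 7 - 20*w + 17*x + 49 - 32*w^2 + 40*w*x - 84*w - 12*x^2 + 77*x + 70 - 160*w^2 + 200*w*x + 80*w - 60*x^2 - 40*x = -192*w^2 - 24*w - 72*x^2 + x*(240*w + 54) + 126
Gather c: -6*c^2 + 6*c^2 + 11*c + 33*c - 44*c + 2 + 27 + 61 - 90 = 0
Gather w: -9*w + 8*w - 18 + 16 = -w - 2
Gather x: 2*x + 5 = 2*x + 5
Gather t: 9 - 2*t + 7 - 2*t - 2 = 14 - 4*t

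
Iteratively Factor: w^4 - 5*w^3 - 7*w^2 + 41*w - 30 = (w - 2)*(w^3 - 3*w^2 - 13*w + 15) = (w - 2)*(w + 3)*(w^2 - 6*w + 5) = (w - 5)*(w - 2)*(w + 3)*(w - 1)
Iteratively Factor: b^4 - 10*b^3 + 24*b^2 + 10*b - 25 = (b - 5)*(b^3 - 5*b^2 - b + 5) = (b - 5)*(b + 1)*(b^2 - 6*b + 5) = (b - 5)*(b - 1)*(b + 1)*(b - 5)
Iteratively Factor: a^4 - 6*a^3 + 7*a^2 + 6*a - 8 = (a - 4)*(a^3 - 2*a^2 - a + 2) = (a - 4)*(a - 1)*(a^2 - a - 2) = (a - 4)*(a - 1)*(a + 1)*(a - 2)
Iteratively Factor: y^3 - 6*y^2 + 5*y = (y)*(y^2 - 6*y + 5) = y*(y - 1)*(y - 5)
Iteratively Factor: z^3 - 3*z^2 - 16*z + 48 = (z - 3)*(z^2 - 16) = (z - 4)*(z - 3)*(z + 4)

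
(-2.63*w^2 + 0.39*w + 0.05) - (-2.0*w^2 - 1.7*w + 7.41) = -0.63*w^2 + 2.09*w - 7.36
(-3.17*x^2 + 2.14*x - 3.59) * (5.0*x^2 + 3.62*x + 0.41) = -15.85*x^4 - 0.775399999999999*x^3 - 11.5029*x^2 - 12.1184*x - 1.4719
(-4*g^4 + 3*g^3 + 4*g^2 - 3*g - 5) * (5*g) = -20*g^5 + 15*g^4 + 20*g^3 - 15*g^2 - 25*g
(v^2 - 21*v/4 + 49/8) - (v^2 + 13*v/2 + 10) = -47*v/4 - 31/8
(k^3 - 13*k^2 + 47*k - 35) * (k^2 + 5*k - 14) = k^5 - 8*k^4 - 32*k^3 + 382*k^2 - 833*k + 490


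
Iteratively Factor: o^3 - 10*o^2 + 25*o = (o - 5)*(o^2 - 5*o) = o*(o - 5)*(o - 5)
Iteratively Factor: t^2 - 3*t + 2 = (t - 2)*(t - 1)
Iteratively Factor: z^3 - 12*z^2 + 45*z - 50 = (z - 2)*(z^2 - 10*z + 25) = (z - 5)*(z - 2)*(z - 5)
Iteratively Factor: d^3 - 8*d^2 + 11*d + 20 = (d - 5)*(d^2 - 3*d - 4) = (d - 5)*(d + 1)*(d - 4)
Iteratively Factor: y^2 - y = (y)*(y - 1)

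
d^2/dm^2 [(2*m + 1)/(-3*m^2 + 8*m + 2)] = 2*(4*(2*m + 1)*(3*m - 4)^2 + (18*m - 13)*(-3*m^2 + 8*m + 2))/(-3*m^2 + 8*m + 2)^3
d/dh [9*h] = 9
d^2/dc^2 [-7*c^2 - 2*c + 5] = -14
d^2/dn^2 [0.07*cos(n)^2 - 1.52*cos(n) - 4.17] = 1.52*cos(n) - 0.14*cos(2*n)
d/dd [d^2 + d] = 2*d + 1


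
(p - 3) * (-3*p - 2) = -3*p^2 + 7*p + 6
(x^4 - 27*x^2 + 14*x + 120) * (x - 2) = x^5 - 2*x^4 - 27*x^3 + 68*x^2 + 92*x - 240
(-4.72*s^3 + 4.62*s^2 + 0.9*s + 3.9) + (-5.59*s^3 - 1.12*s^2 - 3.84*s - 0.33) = -10.31*s^3 + 3.5*s^2 - 2.94*s + 3.57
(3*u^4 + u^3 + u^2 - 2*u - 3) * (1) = 3*u^4 + u^3 + u^2 - 2*u - 3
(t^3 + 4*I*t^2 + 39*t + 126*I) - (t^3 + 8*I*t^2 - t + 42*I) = -4*I*t^2 + 40*t + 84*I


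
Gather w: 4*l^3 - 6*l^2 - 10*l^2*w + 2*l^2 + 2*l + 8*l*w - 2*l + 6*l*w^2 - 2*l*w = 4*l^3 - 4*l^2 + 6*l*w^2 + w*(-10*l^2 + 6*l)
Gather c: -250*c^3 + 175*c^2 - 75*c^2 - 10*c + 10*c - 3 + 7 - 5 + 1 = -250*c^3 + 100*c^2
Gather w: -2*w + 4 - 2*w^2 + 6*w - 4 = -2*w^2 + 4*w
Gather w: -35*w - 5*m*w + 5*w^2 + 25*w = 5*w^2 + w*(-5*m - 10)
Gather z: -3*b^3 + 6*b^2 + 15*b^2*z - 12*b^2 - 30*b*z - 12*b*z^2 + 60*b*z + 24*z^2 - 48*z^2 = -3*b^3 - 6*b^2 + z^2*(-12*b - 24) + z*(15*b^2 + 30*b)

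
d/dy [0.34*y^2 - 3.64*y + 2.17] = 0.68*y - 3.64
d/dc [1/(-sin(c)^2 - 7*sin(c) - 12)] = (2*sin(c) + 7)*cos(c)/(sin(c)^2 + 7*sin(c) + 12)^2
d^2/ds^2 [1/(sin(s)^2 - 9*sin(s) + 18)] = (-4*sin(s)^4 + 27*sin(s)^3 - 3*sin(s)^2 - 216*sin(s) + 126)/(sin(s)^2 - 9*sin(s) + 18)^3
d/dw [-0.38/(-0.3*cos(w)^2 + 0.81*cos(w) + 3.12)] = (0.228*cos(w) - 0.3078)*sin(w)/(-0.3*cos(w)^2 + 0.81*cos(w) + 3.12)^2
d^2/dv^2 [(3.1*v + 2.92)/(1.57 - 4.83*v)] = -183.255996/(4.83*v - 1.57)^3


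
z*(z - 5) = z^2 - 5*z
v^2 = v^2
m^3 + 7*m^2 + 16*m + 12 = (m + 2)^2*(m + 3)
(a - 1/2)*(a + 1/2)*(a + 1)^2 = a^4 + 2*a^3 + 3*a^2/4 - a/2 - 1/4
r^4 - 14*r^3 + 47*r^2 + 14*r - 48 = (r - 8)*(r - 6)*(r - 1)*(r + 1)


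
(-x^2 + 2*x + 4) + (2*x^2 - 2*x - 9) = x^2 - 5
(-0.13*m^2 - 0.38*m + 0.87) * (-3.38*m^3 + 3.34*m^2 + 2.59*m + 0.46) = 0.4394*m^5 + 0.8502*m^4 - 4.5465*m^3 + 1.8618*m^2 + 2.0785*m + 0.4002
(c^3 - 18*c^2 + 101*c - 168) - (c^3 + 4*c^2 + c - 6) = -22*c^2 + 100*c - 162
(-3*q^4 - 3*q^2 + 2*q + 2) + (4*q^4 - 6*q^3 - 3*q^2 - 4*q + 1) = q^4 - 6*q^3 - 6*q^2 - 2*q + 3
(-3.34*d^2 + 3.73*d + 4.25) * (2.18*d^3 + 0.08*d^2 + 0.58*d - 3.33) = -7.2812*d^5 + 7.8642*d^4 + 7.6262*d^3 + 13.6256*d^2 - 9.9559*d - 14.1525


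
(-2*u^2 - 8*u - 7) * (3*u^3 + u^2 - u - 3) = -6*u^5 - 26*u^4 - 27*u^3 + 7*u^2 + 31*u + 21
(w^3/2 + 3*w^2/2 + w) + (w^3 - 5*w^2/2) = 3*w^3/2 - w^2 + w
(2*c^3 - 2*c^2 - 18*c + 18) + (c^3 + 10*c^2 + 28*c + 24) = 3*c^3 + 8*c^2 + 10*c + 42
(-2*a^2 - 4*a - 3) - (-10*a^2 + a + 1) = 8*a^2 - 5*a - 4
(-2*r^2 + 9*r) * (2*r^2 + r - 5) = -4*r^4 + 16*r^3 + 19*r^2 - 45*r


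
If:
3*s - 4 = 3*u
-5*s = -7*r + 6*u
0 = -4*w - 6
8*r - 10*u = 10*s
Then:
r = -10/39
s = 22/39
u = -10/13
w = -3/2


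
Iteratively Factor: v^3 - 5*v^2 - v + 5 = (v + 1)*(v^2 - 6*v + 5) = (v - 1)*(v + 1)*(v - 5)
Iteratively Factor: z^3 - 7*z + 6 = (z - 2)*(z^2 + 2*z - 3) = (z - 2)*(z - 1)*(z + 3)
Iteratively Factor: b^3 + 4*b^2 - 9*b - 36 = (b + 4)*(b^2 - 9) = (b + 3)*(b + 4)*(b - 3)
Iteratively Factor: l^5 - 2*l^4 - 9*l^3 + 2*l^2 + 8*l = (l)*(l^4 - 2*l^3 - 9*l^2 + 2*l + 8) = l*(l + 1)*(l^3 - 3*l^2 - 6*l + 8) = l*(l - 4)*(l + 1)*(l^2 + l - 2) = l*(l - 4)*(l - 1)*(l + 1)*(l + 2)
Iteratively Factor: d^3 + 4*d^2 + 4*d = (d + 2)*(d^2 + 2*d) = d*(d + 2)*(d + 2)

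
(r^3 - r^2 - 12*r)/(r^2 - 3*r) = (r^2 - r - 12)/(r - 3)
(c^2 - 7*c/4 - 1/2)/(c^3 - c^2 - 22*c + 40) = (c + 1/4)/(c^2 + c - 20)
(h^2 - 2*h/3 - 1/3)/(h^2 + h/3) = (h - 1)/h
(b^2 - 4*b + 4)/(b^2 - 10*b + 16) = (b - 2)/(b - 8)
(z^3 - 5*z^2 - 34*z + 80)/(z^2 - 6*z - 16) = (z^2 + 3*z - 10)/(z + 2)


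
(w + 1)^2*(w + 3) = w^3 + 5*w^2 + 7*w + 3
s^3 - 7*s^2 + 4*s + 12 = (s - 6)*(s - 2)*(s + 1)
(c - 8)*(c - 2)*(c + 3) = c^3 - 7*c^2 - 14*c + 48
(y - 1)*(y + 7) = y^2 + 6*y - 7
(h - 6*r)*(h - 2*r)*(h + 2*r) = h^3 - 6*h^2*r - 4*h*r^2 + 24*r^3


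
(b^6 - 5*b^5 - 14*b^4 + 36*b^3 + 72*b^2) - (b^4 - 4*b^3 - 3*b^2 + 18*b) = b^6 - 5*b^5 - 15*b^4 + 40*b^3 + 75*b^2 - 18*b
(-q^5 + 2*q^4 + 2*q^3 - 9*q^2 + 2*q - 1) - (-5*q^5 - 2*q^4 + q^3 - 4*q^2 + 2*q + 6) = 4*q^5 + 4*q^4 + q^3 - 5*q^2 - 7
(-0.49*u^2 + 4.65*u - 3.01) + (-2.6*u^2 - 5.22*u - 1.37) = -3.09*u^2 - 0.569999999999999*u - 4.38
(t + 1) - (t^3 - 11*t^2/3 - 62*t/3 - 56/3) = -t^3 + 11*t^2/3 + 65*t/3 + 59/3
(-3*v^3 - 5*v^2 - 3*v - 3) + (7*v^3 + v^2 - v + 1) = 4*v^3 - 4*v^2 - 4*v - 2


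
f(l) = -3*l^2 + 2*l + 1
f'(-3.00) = 20.00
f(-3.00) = -32.00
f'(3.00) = -16.00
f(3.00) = -20.00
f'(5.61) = -31.66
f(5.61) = -82.20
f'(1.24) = -5.44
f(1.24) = -1.13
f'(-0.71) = 6.26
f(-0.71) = -1.93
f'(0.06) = 1.64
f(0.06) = 1.11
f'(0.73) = -2.38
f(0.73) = 0.86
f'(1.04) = -4.24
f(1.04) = -0.16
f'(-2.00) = 14.00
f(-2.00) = -15.00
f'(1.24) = -5.44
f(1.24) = -1.13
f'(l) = 2 - 6*l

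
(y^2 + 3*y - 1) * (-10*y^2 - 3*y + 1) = -10*y^4 - 33*y^3 + 2*y^2 + 6*y - 1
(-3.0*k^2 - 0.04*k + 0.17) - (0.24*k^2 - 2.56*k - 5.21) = -3.24*k^2 + 2.52*k + 5.38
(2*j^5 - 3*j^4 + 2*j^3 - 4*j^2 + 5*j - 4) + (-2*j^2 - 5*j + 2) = 2*j^5 - 3*j^4 + 2*j^3 - 6*j^2 - 2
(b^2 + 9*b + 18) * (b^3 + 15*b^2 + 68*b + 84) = b^5 + 24*b^4 + 221*b^3 + 966*b^2 + 1980*b + 1512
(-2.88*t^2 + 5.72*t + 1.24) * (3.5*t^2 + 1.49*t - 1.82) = -10.08*t^4 + 15.7288*t^3 + 18.1044*t^2 - 8.5628*t - 2.2568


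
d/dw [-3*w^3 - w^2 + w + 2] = -9*w^2 - 2*w + 1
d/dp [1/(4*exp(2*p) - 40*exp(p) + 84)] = (5 - exp(p))*exp(p)/(2*(exp(2*p) - 10*exp(p) + 21)^2)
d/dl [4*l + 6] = 4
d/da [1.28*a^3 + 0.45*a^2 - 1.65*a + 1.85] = 3.84*a^2 + 0.9*a - 1.65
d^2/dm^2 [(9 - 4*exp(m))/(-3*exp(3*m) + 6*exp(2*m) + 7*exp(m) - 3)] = (144*exp(6*m) - 945*exp(5*m) + 2262*exp(4*m) - 1554*exp(3*m) + 27*exp(2*m) - 1005*exp(m) - 153)*exp(m)/(27*exp(9*m) - 162*exp(8*m) + 135*exp(7*m) + 621*exp(6*m) - 639*exp(5*m) - 936*exp(4*m) + 494*exp(3*m) + 279*exp(2*m) - 189*exp(m) + 27)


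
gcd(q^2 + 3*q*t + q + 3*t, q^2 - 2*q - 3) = q + 1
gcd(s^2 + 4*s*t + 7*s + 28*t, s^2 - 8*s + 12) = 1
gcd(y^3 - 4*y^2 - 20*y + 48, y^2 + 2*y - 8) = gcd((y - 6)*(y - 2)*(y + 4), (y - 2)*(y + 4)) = y^2 + 2*y - 8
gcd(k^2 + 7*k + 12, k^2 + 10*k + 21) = k + 3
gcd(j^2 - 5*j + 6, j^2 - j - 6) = j - 3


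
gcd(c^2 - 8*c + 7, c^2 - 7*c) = c - 7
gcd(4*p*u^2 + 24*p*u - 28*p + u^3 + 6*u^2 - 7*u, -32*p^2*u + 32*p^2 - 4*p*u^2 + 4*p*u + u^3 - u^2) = 4*p*u - 4*p + u^2 - u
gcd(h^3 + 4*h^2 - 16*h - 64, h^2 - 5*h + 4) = h - 4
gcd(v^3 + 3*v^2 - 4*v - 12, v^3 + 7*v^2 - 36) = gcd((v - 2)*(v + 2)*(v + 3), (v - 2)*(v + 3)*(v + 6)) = v^2 + v - 6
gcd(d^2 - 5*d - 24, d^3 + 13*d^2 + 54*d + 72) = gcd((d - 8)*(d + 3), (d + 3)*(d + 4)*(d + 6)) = d + 3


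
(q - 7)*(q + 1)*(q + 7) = q^3 + q^2 - 49*q - 49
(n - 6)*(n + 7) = n^2 + n - 42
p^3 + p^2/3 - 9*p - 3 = (p - 3)*(p + 1/3)*(p + 3)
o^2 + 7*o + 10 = (o + 2)*(o + 5)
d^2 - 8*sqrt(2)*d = d*(d - 8*sqrt(2))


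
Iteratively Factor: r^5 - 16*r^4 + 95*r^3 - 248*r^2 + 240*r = (r - 5)*(r^4 - 11*r^3 + 40*r^2 - 48*r) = r*(r - 5)*(r^3 - 11*r^2 + 40*r - 48) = r*(r - 5)*(r - 4)*(r^2 - 7*r + 12) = r*(r - 5)*(r - 4)*(r - 3)*(r - 4)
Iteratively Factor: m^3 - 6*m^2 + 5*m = (m - 5)*(m^2 - m) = m*(m - 5)*(m - 1)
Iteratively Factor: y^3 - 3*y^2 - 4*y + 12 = (y - 3)*(y^2 - 4) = (y - 3)*(y + 2)*(y - 2)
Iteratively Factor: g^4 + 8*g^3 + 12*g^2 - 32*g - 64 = (g + 4)*(g^3 + 4*g^2 - 4*g - 16) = (g + 2)*(g + 4)*(g^2 + 2*g - 8) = (g - 2)*(g + 2)*(g + 4)*(g + 4)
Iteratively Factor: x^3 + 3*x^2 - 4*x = (x)*(x^2 + 3*x - 4) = x*(x + 4)*(x - 1)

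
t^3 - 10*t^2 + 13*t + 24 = (t - 8)*(t - 3)*(t + 1)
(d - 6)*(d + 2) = d^2 - 4*d - 12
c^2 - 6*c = c*(c - 6)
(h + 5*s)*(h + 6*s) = h^2 + 11*h*s + 30*s^2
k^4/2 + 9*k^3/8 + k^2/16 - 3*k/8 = k*(k/2 + 1)*(k - 1/2)*(k + 3/4)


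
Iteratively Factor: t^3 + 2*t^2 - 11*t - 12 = (t + 1)*(t^2 + t - 12) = (t - 3)*(t + 1)*(t + 4)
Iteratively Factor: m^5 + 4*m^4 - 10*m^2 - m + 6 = (m - 1)*(m^4 + 5*m^3 + 5*m^2 - 5*m - 6) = (m - 1)*(m + 3)*(m^3 + 2*m^2 - m - 2) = (m - 1)*(m + 1)*(m + 3)*(m^2 + m - 2) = (m - 1)*(m + 1)*(m + 2)*(m + 3)*(m - 1)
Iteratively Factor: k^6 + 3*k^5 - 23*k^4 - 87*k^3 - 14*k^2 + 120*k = (k - 5)*(k^5 + 8*k^4 + 17*k^3 - 2*k^2 - 24*k) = (k - 5)*(k + 2)*(k^4 + 6*k^3 + 5*k^2 - 12*k) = k*(k - 5)*(k + 2)*(k^3 + 6*k^2 + 5*k - 12) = k*(k - 5)*(k + 2)*(k + 3)*(k^2 + 3*k - 4) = k*(k - 5)*(k + 2)*(k + 3)*(k + 4)*(k - 1)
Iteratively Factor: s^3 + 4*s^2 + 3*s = (s + 3)*(s^2 + s) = s*(s + 3)*(s + 1)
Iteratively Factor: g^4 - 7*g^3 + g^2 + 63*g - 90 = (g - 3)*(g^3 - 4*g^2 - 11*g + 30) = (g - 3)*(g - 2)*(g^2 - 2*g - 15) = (g - 3)*(g - 2)*(g + 3)*(g - 5)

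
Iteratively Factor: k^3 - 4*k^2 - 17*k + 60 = (k - 5)*(k^2 + k - 12) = (k - 5)*(k + 4)*(k - 3)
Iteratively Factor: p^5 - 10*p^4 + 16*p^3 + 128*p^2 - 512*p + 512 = (p - 4)*(p^4 - 6*p^3 - 8*p^2 + 96*p - 128) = (p - 4)*(p + 4)*(p^3 - 10*p^2 + 32*p - 32) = (p - 4)^2*(p + 4)*(p^2 - 6*p + 8) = (p - 4)^2*(p - 2)*(p + 4)*(p - 4)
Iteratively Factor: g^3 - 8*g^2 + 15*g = (g - 5)*(g^2 - 3*g) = g*(g - 5)*(g - 3)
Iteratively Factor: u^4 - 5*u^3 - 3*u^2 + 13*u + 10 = (u + 1)*(u^3 - 6*u^2 + 3*u + 10) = (u - 2)*(u + 1)*(u^2 - 4*u - 5) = (u - 2)*(u + 1)^2*(u - 5)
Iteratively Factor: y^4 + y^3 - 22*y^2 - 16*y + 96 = (y - 4)*(y^3 + 5*y^2 - 2*y - 24) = (y - 4)*(y + 4)*(y^2 + y - 6) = (y - 4)*(y + 3)*(y + 4)*(y - 2)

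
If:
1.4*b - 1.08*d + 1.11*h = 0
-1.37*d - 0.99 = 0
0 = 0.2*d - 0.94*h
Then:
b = -0.44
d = -0.72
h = -0.15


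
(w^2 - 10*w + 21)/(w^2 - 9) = (w - 7)/(w + 3)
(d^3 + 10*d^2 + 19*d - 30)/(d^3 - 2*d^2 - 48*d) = (d^2 + 4*d - 5)/(d*(d - 8))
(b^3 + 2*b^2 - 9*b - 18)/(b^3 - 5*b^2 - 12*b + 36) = (b^2 - b - 6)/(b^2 - 8*b + 12)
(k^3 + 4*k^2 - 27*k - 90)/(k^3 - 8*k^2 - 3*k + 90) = (k + 6)/(k - 6)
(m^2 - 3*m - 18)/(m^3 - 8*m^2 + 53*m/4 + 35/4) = 4*(m^2 - 3*m - 18)/(4*m^3 - 32*m^2 + 53*m + 35)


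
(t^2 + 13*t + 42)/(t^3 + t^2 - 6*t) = (t^2 + 13*t + 42)/(t*(t^2 + t - 6))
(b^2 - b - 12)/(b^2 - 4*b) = (b + 3)/b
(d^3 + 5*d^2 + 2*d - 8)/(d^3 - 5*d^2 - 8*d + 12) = (d + 4)/(d - 6)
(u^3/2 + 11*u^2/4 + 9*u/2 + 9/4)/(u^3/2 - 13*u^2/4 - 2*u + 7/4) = (2*u^2 + 9*u + 9)/(2*u^2 - 15*u + 7)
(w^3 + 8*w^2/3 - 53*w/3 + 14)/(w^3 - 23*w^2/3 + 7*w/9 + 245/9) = 3*(w^2 + 5*w - 6)/(3*w^2 - 16*w - 35)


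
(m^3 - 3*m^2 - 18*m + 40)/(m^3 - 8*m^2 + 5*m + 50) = (m^2 + 2*m - 8)/(m^2 - 3*m - 10)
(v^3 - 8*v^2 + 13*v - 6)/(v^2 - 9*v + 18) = (v^2 - 2*v + 1)/(v - 3)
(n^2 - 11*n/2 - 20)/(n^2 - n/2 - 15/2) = (n - 8)/(n - 3)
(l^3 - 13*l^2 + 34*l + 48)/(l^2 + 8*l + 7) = (l^2 - 14*l + 48)/(l + 7)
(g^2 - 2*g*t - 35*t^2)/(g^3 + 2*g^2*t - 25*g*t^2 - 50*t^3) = (-g + 7*t)/(-g^2 + 3*g*t + 10*t^2)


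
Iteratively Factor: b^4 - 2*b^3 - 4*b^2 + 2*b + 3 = (b + 1)*(b^3 - 3*b^2 - b + 3) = (b - 3)*(b + 1)*(b^2 - 1) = (b - 3)*(b + 1)^2*(b - 1)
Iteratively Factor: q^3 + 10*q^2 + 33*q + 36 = (q + 3)*(q^2 + 7*q + 12) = (q + 3)*(q + 4)*(q + 3)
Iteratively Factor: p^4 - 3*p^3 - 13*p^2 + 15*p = (p - 5)*(p^3 + 2*p^2 - 3*p) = p*(p - 5)*(p^2 + 2*p - 3) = p*(p - 5)*(p - 1)*(p + 3)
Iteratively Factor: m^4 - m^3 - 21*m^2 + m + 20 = (m - 1)*(m^3 - 21*m - 20) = (m - 5)*(m - 1)*(m^2 + 5*m + 4) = (m - 5)*(m - 1)*(m + 4)*(m + 1)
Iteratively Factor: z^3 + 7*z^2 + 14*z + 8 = (z + 1)*(z^2 + 6*z + 8) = (z + 1)*(z + 4)*(z + 2)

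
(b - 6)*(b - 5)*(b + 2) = b^3 - 9*b^2 + 8*b + 60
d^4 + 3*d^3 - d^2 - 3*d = d*(d - 1)*(d + 1)*(d + 3)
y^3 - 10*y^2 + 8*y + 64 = (y - 8)*(y - 4)*(y + 2)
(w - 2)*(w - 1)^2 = w^3 - 4*w^2 + 5*w - 2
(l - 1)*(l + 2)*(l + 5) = l^3 + 6*l^2 + 3*l - 10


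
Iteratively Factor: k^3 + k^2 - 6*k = (k + 3)*(k^2 - 2*k) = (k - 2)*(k + 3)*(k)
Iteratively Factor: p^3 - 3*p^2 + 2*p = (p)*(p^2 - 3*p + 2) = p*(p - 2)*(p - 1)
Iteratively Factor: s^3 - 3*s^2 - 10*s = (s - 5)*(s^2 + 2*s) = s*(s - 5)*(s + 2)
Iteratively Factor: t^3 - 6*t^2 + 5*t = (t - 5)*(t^2 - t) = (t - 5)*(t - 1)*(t)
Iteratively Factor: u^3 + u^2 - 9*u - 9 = (u + 1)*(u^2 - 9) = (u + 1)*(u + 3)*(u - 3)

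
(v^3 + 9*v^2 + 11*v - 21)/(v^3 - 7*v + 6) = (v + 7)/(v - 2)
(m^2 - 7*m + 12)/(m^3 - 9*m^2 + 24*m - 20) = (m^2 - 7*m + 12)/(m^3 - 9*m^2 + 24*m - 20)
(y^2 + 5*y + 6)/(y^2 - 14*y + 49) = (y^2 + 5*y + 6)/(y^2 - 14*y + 49)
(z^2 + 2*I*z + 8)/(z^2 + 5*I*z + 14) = (z + 4*I)/(z + 7*I)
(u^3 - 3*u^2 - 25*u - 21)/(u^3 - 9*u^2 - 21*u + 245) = (u^2 + 4*u + 3)/(u^2 - 2*u - 35)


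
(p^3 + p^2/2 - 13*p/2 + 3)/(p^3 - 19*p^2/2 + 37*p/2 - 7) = (p + 3)/(p - 7)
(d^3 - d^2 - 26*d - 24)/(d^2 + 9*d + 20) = (d^2 - 5*d - 6)/(d + 5)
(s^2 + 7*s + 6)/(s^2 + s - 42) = (s^2 + 7*s + 6)/(s^2 + s - 42)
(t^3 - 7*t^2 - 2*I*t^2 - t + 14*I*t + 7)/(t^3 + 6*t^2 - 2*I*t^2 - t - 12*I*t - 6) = (t - 7)/(t + 6)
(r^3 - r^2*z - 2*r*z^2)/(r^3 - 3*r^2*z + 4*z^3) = r/(r - 2*z)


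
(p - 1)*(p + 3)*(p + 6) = p^3 + 8*p^2 + 9*p - 18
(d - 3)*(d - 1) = d^2 - 4*d + 3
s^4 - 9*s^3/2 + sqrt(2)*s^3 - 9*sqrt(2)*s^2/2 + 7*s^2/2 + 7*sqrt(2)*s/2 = s*(s - 7/2)*(s - 1)*(s + sqrt(2))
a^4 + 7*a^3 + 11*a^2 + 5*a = a*(a + 1)^2*(a + 5)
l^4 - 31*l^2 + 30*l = l*(l - 5)*(l - 1)*(l + 6)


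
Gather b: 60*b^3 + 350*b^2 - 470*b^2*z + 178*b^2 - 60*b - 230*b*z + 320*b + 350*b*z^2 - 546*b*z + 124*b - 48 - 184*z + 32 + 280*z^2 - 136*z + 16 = 60*b^3 + b^2*(528 - 470*z) + b*(350*z^2 - 776*z + 384) + 280*z^2 - 320*z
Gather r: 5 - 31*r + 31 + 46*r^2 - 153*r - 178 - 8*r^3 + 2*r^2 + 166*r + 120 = -8*r^3 + 48*r^2 - 18*r - 22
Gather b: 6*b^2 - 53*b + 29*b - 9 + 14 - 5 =6*b^2 - 24*b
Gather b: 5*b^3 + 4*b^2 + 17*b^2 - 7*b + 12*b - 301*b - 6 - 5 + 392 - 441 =5*b^3 + 21*b^2 - 296*b - 60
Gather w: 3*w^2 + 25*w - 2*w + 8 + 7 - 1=3*w^2 + 23*w + 14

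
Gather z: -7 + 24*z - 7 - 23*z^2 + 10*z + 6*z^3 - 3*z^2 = 6*z^3 - 26*z^2 + 34*z - 14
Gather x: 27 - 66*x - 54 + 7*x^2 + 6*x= 7*x^2 - 60*x - 27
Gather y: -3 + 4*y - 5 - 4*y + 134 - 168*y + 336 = 462 - 168*y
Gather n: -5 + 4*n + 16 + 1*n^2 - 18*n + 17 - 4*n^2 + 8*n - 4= -3*n^2 - 6*n + 24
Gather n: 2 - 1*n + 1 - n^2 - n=-n^2 - 2*n + 3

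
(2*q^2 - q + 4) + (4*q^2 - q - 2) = 6*q^2 - 2*q + 2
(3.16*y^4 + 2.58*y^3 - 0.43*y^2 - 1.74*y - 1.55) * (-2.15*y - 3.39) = -6.794*y^5 - 16.2594*y^4 - 7.8217*y^3 + 5.1987*y^2 + 9.2311*y + 5.2545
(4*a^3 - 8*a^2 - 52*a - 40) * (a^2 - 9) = 4*a^5 - 8*a^4 - 88*a^3 + 32*a^2 + 468*a + 360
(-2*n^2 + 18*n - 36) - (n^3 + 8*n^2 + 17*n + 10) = -n^3 - 10*n^2 + n - 46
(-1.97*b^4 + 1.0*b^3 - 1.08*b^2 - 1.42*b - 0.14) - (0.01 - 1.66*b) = -1.97*b^4 + 1.0*b^3 - 1.08*b^2 + 0.24*b - 0.15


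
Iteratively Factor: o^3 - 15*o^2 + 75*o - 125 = (o - 5)*(o^2 - 10*o + 25) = (o - 5)^2*(o - 5)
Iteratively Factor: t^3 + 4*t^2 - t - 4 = (t + 1)*(t^2 + 3*t - 4) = (t + 1)*(t + 4)*(t - 1)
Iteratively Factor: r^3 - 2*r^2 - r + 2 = (r - 2)*(r^2 - 1) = (r - 2)*(r - 1)*(r + 1)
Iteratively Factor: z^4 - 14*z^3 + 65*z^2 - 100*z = (z)*(z^3 - 14*z^2 + 65*z - 100) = z*(z - 5)*(z^2 - 9*z + 20) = z*(z - 5)*(z - 4)*(z - 5)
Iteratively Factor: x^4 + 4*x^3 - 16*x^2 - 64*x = (x - 4)*(x^3 + 8*x^2 + 16*x) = (x - 4)*(x + 4)*(x^2 + 4*x) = (x - 4)*(x + 4)^2*(x)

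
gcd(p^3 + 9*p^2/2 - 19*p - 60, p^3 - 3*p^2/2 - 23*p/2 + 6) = p - 4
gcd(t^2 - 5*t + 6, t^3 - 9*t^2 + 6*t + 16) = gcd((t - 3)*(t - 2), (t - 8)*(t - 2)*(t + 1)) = t - 2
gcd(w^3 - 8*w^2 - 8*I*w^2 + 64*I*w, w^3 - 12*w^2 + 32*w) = w^2 - 8*w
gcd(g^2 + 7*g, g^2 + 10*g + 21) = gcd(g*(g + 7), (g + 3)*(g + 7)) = g + 7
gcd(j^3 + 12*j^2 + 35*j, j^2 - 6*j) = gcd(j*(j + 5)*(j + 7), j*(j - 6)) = j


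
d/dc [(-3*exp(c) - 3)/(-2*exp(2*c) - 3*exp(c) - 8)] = 3*(-(exp(c) + 1)*(4*exp(c) + 3) + 2*exp(2*c) + 3*exp(c) + 8)*exp(c)/(2*exp(2*c) + 3*exp(c) + 8)^2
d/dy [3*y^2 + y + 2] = 6*y + 1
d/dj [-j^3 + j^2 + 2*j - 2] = -3*j^2 + 2*j + 2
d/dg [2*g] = 2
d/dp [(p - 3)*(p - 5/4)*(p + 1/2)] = 3*p^2 - 15*p/2 + 13/8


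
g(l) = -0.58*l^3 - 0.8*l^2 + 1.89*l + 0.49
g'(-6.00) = -51.15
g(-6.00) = 85.63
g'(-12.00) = -229.47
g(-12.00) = 864.85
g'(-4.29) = -23.27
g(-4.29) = 23.45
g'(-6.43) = -59.76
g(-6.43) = 109.45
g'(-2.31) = -3.70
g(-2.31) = -1.00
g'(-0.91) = 1.91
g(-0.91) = -1.46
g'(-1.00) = 1.75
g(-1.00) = -1.62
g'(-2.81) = -7.35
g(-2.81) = 1.73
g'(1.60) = -5.12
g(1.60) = -0.91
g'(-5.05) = -34.40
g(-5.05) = 45.24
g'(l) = -1.74*l^2 - 1.6*l + 1.89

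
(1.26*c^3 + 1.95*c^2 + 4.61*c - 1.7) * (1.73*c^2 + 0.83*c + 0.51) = 2.1798*c^5 + 4.4193*c^4 + 10.2364*c^3 + 1.8798*c^2 + 0.9401*c - 0.867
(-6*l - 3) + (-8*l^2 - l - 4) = -8*l^2 - 7*l - 7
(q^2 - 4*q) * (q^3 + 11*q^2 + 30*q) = q^5 + 7*q^4 - 14*q^3 - 120*q^2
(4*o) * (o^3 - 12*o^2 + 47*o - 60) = 4*o^4 - 48*o^3 + 188*o^2 - 240*o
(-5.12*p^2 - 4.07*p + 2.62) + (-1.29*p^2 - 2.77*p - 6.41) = -6.41*p^2 - 6.84*p - 3.79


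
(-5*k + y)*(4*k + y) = -20*k^2 - k*y + y^2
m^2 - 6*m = m*(m - 6)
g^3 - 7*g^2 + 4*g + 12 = (g - 6)*(g - 2)*(g + 1)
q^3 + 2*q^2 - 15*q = q*(q - 3)*(q + 5)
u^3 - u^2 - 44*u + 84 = (u - 6)*(u - 2)*(u + 7)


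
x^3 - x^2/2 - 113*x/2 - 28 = (x - 8)*(x + 1/2)*(x + 7)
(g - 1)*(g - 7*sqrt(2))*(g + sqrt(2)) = g^3 - 6*sqrt(2)*g^2 - g^2 - 14*g + 6*sqrt(2)*g + 14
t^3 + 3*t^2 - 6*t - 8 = (t - 2)*(t + 1)*(t + 4)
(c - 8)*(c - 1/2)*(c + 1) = c^3 - 15*c^2/2 - 9*c/2 + 4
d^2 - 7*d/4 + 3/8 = (d - 3/2)*(d - 1/4)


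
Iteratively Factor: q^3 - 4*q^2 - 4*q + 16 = (q - 2)*(q^2 - 2*q - 8) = (q - 4)*(q - 2)*(q + 2)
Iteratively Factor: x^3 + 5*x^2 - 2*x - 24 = (x + 4)*(x^2 + x - 6) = (x - 2)*(x + 4)*(x + 3)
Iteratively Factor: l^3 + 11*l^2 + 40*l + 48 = (l + 3)*(l^2 + 8*l + 16) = (l + 3)*(l + 4)*(l + 4)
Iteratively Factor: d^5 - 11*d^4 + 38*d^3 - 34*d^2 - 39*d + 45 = (d + 1)*(d^4 - 12*d^3 + 50*d^2 - 84*d + 45) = (d - 5)*(d + 1)*(d^3 - 7*d^2 + 15*d - 9) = (d - 5)*(d - 3)*(d + 1)*(d^2 - 4*d + 3) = (d - 5)*(d - 3)^2*(d + 1)*(d - 1)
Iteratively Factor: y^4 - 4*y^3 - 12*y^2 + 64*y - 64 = (y - 4)*(y^3 - 12*y + 16) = (y - 4)*(y + 4)*(y^2 - 4*y + 4) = (y - 4)*(y - 2)*(y + 4)*(y - 2)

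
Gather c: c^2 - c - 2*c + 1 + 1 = c^2 - 3*c + 2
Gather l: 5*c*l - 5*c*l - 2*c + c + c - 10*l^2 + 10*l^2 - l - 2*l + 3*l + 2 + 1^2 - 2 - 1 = 0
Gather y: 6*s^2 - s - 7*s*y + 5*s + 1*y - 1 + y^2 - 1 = 6*s^2 + 4*s + y^2 + y*(1 - 7*s) - 2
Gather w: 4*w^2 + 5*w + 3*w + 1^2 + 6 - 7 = 4*w^2 + 8*w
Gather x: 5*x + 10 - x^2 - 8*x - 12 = -x^2 - 3*x - 2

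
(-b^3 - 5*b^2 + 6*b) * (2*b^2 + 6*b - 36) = -2*b^5 - 16*b^4 + 18*b^3 + 216*b^2 - 216*b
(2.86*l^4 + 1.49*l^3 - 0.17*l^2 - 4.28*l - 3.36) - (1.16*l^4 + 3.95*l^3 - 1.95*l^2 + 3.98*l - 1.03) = 1.7*l^4 - 2.46*l^3 + 1.78*l^2 - 8.26*l - 2.33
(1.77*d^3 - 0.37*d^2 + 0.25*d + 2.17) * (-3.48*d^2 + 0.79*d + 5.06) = -6.1596*d^5 + 2.6859*d^4 + 7.7939*d^3 - 9.2263*d^2 + 2.9793*d + 10.9802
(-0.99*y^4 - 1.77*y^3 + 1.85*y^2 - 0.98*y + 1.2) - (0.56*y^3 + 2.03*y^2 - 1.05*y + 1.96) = -0.99*y^4 - 2.33*y^3 - 0.18*y^2 + 0.0700000000000001*y - 0.76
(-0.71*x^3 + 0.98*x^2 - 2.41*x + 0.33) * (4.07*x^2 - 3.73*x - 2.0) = -2.8897*x^5 + 6.6369*x^4 - 12.0441*x^3 + 8.3724*x^2 + 3.5891*x - 0.66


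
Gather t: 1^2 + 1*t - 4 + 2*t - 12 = 3*t - 15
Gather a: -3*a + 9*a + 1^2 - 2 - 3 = 6*a - 4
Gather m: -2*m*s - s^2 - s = -2*m*s - s^2 - s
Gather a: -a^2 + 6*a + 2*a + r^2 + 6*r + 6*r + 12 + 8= -a^2 + 8*a + r^2 + 12*r + 20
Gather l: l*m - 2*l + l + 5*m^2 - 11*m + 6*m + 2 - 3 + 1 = l*(m - 1) + 5*m^2 - 5*m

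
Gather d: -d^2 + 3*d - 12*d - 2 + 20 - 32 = -d^2 - 9*d - 14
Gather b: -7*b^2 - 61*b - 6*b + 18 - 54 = -7*b^2 - 67*b - 36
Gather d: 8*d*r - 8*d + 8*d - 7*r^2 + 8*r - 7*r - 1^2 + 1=8*d*r - 7*r^2 + r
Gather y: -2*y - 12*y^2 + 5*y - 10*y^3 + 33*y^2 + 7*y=-10*y^3 + 21*y^2 + 10*y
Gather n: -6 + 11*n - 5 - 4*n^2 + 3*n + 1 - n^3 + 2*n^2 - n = -n^3 - 2*n^2 + 13*n - 10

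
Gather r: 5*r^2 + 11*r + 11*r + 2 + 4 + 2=5*r^2 + 22*r + 8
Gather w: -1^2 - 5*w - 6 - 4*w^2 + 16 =-4*w^2 - 5*w + 9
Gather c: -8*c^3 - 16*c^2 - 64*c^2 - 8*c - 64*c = -8*c^3 - 80*c^2 - 72*c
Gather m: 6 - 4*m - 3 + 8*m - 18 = 4*m - 15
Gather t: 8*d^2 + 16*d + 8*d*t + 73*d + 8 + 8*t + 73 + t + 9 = 8*d^2 + 89*d + t*(8*d + 9) + 90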